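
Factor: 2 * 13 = 2^1 * 13^1 = 26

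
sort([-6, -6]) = [-6, -6]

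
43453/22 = 1975 + 3/22 ≈ 1975.14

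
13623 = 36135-22512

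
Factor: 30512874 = 2^1*3^1*7^1*726497^1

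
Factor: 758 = 2^1 * 379^1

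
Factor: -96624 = -1*2^4*3^2*11^1*61^1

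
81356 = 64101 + 17255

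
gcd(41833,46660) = 1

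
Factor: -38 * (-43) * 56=2^4 * 7^1 * 19^1 * 43^1=91504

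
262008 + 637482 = 899490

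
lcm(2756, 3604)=46852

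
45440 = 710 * 64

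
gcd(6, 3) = 3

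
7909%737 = 539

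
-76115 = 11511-87626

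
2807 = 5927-3120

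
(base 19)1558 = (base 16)223f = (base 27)c0j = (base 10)8767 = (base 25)e0h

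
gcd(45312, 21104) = 16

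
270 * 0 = 0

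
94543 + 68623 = 163166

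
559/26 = 43/2 = 21.50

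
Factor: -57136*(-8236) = 2^6*29^1*71^1*3571^1 = 470572096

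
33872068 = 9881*3428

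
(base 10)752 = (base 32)ng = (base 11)624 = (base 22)1c4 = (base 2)1011110000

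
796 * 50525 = 40217900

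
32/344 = 4/43 ≈ 0.0930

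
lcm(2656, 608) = 50464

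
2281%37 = 24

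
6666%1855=1101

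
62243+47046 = 109289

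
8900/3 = 2966 + 2/3 ≈ 2966.67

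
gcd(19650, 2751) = 393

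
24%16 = 8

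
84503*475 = 40138925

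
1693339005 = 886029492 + 807309513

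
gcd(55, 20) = 5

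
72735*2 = 145470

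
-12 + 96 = 84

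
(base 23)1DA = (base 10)838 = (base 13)4C6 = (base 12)59A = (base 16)346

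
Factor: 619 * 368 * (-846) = -1 * 2^5 * 3^2 * 23^1 * 47^1 * 619^1 = -192712032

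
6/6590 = 3/3295≈0.000910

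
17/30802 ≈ 0.000552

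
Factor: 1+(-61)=-1 * 2^2 * 3^1 * 5^1=-60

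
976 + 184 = 1160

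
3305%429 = 302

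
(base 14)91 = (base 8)177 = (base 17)78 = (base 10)127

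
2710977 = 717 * 3781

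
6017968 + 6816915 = 12834883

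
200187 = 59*3393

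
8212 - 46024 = -37812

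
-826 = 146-972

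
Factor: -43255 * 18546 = -1 * 2^1 * 3^1 * 5^1 * 11^1 * 41^1 * 211^1 * 281^1 = -802207230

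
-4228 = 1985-6213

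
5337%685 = 542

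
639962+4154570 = 4794532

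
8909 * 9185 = 81829165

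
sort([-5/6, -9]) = [-9, -5/6]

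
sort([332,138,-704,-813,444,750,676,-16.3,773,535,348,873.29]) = [-813,-704,-16.3,138,332,348,444,535,676,750,773,873.29]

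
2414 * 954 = 2302956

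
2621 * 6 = 15726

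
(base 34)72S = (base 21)IBJ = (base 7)32605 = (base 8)17774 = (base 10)8188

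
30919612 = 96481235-65561623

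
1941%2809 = 1941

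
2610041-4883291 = -2273250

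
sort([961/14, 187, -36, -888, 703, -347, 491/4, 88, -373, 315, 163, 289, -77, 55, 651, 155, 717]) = [-888, -373, -347, -77, -36, 55, 961/14, 88, 491/4, 155, 163, 187, 289, 315, 651, 703, 717]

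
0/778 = 0 = 0.00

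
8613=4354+4259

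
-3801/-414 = 9 + 25/138 ≈ 9.18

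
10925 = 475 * 23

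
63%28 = 7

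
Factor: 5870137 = 7^1*13^1*251^1*257^1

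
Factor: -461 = -1 * 461^1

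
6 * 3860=23160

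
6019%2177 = 1665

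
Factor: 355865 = 5^1*103^1*691^1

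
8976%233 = 122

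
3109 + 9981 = 13090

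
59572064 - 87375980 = -27803916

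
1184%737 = 447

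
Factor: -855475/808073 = -1*5^2*7^(-1)*19^1*241^(-1)*479^(-1)*1801^1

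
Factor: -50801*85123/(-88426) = 2^(-1)*13^(-1)*19^(-1)*23^1*37^1*179^(-1)*1373^1*3701^1 = 4324333523/88426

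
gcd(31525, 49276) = 97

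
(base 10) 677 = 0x2a5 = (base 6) 3045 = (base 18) 21b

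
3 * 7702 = 23106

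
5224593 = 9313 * 561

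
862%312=238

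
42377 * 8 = 339016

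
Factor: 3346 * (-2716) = -1 * 2^3 * 7^2 * 97^1 * 239^1 = -9087736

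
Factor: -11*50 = -1*2^1*5^2*11^1 = -550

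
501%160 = 21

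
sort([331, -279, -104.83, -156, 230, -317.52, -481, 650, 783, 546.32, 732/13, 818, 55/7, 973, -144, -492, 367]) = [-492, -481, -317.52, -279, -156, -144, -104.83, 55/7, 732/13, 230, 331, 367, 546.32, 650, 783, 818, 973]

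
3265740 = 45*72572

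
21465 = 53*405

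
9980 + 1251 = 11231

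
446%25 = 21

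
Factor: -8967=-1*3^1*7^2*61^1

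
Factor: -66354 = -1 * 2^1 * 3^1 * 11059^1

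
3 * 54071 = 162213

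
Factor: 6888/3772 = 2^1*3^1*7^1*23^(-1) = 42/23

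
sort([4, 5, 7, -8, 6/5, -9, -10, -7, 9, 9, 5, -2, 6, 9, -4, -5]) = [-10, -9, -8, -7, -5, -4, -2, 6/5, 4, 5, 5, 6, 7, 9, 9, 9]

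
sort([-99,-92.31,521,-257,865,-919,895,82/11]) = [-919,-257,-99,-92.31,82/11,521,865,895]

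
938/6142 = 469/3071≈0.153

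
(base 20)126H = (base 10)8937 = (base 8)21351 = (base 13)40B6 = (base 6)105213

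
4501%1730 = 1041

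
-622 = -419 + -203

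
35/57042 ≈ 0.000614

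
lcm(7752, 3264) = 62016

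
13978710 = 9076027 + 4902683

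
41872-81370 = -39498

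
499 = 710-211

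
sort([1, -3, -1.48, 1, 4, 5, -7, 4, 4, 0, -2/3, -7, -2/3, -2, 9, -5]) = [-7, -7, -5, -3, -2, -1.48, -2/3, -2/3, 0, 1, 1, 4, 4, 4, 5, 9]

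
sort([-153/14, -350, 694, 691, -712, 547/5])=[-712, -350, -153/14, 547/5, 691, 694]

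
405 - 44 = 361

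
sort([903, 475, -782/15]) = [-782/15, 475, 903]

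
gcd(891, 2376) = 297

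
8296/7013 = 1 + 1283/7013 ≈ 1.18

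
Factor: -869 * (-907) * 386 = 2^1 * 11^1 * 79^1 * 193^1 * 907^1 = 304238638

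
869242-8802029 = -7932787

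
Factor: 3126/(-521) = -1*2^1*3^1 = -6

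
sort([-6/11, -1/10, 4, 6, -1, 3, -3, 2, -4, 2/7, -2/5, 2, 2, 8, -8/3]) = [-4, -3, -8/3, -1, -6/11, -2/5, -1/10, 2/7, 2, 2, 2, 3, 4, 6, 8]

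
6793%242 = 17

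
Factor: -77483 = -1*7^1*11069^1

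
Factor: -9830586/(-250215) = 2^1 * 5^(-1) * 7^(-1) * 2383^(-1) * 1638431^1 = 3276862/83405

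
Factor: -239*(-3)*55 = 3^1*5^1*11^1*239^1 = 39435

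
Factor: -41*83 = -1*41^1*83^1 = -3403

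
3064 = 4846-1782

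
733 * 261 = 191313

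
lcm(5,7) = 35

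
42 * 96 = 4032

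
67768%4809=442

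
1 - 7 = -6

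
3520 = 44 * 80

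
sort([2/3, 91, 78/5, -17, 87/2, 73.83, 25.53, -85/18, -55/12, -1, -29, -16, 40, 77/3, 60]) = [-29, -17, -16, -85/18, -55/12, -1, 2/3, 78/5, 25.53, 77/3, 40, 87/2, 60, 73.83, 91]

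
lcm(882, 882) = 882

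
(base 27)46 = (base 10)114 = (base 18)66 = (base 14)82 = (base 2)1110010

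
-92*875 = -80500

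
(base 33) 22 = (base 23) 2m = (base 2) 1000100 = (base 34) 20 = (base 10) 68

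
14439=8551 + 5888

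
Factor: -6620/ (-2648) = 2^ (-1) * 5^1 = 5/2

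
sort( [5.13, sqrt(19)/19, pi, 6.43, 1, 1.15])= [sqrt(19)/19, 1, 1.15, pi, 5.13, 6.43]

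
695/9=77 + 2/9 ≈ 77.22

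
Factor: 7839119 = 223^1 * 35153^1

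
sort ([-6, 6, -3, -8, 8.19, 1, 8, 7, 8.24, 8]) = [-8, -6, -3, 1, 6, 7, 8, 8, 8.19, 8.24]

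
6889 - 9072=-2183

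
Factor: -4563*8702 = -1*2^1*3^3*13^2*19^1*229^1 = -39707226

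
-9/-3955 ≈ 0.00228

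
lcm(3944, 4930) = 19720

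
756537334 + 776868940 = 1533406274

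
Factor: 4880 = 2^4 * 5^1 * 61^1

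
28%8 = 4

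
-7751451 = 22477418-30228869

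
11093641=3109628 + 7984013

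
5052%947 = 317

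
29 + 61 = 90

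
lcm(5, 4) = 20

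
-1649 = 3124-4773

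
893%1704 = 893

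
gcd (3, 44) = 1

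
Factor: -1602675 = -1 * 3^2 * 5^2 * 17^1 * 419^1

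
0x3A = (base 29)20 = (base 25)28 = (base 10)58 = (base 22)2E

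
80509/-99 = -7319/9 ≈ -813.22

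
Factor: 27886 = 2^1 * 73^1 * 191^1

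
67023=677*99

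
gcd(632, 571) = 1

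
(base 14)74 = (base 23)4a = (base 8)146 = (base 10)102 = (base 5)402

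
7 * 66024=462168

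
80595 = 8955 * 9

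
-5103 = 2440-7543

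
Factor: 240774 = 2^1*3^1*40129^1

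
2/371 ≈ 0.00539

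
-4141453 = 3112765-7254218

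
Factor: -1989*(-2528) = 2^5*3^2*13^1*17^1*79^1 = 5028192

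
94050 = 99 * 950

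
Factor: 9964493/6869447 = 7^3*11^1*13^(-1)*19^1*139^1*528419^(-1)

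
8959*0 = 0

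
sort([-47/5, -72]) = [-72, -47/5]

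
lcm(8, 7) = 56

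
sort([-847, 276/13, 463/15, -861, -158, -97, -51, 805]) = [-861, -847, -158, -97, -51, 276/13, 463/15, 805]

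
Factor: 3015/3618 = 2^(-1) * 3^(-1) * 5^1 = 5/6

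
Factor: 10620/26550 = 2^1*5^(-1) = 2/5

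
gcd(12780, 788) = 4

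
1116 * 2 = 2232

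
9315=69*135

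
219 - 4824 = -4605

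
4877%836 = 697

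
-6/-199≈0.0302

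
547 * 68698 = 37577806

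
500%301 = 199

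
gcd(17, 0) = 17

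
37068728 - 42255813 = -5187085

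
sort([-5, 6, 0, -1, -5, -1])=[-5, -5, -1, -1, 0, 6]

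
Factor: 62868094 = 2^1 * 31434047^1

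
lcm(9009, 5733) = 63063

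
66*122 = 8052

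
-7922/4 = -3961/2 = -1980.50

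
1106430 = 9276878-8170448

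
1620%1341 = 279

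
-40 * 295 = -11800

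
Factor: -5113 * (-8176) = 2^4 * 7^1 * 73^1 * 5113^1 = 41803888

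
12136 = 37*328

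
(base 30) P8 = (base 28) R2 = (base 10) 758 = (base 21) 1F2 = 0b1011110110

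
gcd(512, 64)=64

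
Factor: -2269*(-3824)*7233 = 2^4*3^1*239^1*2269^1*2411^1 = 62758252848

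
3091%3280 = 3091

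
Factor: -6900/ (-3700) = 3^1 * 23^1 * 37^ (-1) = 69/37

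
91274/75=1216+74/75 ≈ 1216.99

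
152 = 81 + 71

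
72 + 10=82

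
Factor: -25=-1*5^2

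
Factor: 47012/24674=2^1 * 7^1 * 13^(-2) * 23^1=322/169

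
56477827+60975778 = 117453605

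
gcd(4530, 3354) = 6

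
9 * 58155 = 523395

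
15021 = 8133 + 6888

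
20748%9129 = 2490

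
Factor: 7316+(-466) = 2^1 * 5^2 * 137^1 = 6850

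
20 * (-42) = -840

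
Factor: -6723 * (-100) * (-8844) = -1 * 2^4 * 3^5 * 5^2 * 11^1 * 67^1 * 83^1 = -5945821200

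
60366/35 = 1724 + 26/35 ≈ 1724.74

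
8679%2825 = 204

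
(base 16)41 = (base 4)1001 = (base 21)32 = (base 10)65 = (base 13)50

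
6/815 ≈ 0.00736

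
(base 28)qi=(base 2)1011101010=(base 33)mk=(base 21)1eb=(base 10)746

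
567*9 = 5103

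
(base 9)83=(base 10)75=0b1001011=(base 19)3i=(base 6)203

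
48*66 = 3168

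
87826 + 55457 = 143283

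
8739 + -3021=5718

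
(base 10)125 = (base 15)85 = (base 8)175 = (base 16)7d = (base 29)49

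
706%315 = 76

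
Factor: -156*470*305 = -1*2^3*3^1*5^2*13^1*47^1*61^1 = -22362600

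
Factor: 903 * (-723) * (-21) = 3^3 * 7^2 * 43^1 * 241^1 = 13710249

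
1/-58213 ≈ -0.0000172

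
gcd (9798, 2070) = 138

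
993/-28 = -35 - 13/28 ≈ -35.46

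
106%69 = 37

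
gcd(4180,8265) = 95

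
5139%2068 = 1003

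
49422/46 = 24711/23 ≈ 1074.39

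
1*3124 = 3124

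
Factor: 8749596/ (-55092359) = -1 * 2^2 * 3^1 * 7^ (-1) * 17^ (-2) * 61^1 * 113^ (-1) * 241^ (-1) * 11953^1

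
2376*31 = 73656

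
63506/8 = 31753/4 = 7938.25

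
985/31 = 31 + 24/31≈31.77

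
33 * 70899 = 2339667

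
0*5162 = 0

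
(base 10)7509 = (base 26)b2l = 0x1d55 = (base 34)6gt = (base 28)9g5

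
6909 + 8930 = 15839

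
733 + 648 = 1381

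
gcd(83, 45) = 1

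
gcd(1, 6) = 1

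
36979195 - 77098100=-40118905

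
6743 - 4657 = 2086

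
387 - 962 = -575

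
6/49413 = 2/16471 ≈ 0.000121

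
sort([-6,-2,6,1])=[-6,-2,1,6]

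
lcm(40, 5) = 40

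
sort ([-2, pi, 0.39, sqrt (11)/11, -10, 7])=[-10, -2, sqrt (11)/11, 0.39, pi, 7]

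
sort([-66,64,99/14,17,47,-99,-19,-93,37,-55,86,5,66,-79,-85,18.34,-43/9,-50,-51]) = [-99,-93,-85,-79,-66,-55,-51,-50,-19,-43/9,5,99/14,17,18.34,37,47,64,66,86]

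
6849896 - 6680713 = 169183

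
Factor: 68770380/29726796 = 5^1*7^1*11^(-2)*59^(-1)*73^1*347^(-1)*2243^1 = 5730865/2477233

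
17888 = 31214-13326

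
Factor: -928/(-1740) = 2^3 * 3^(-1) * 5^(-1) = 8/15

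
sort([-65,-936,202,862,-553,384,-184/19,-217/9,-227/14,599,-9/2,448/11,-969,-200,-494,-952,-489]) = [-969,-952,-936,-553,-494,-489,-200,-65,-217/9,-227/14,-184/19,-9/2,448/11,202,384,599,862]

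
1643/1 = 1643 = 1643.00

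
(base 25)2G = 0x42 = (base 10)66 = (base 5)231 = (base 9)73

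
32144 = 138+32006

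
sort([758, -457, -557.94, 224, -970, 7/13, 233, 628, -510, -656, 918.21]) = [-970, -656, -557.94, -510, -457, 7/13, 224, 233, 628, 758, 918.21]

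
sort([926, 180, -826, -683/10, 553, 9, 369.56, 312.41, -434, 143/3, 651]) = [-826, -434, -683/10, 9, 143/3, 180, 312.41, 369.56, 553, 651, 926]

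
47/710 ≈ 0.0662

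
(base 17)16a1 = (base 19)igg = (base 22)e1k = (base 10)6818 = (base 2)1101010100010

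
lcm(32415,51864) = 259320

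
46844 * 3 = 140532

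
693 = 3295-2602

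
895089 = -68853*(-13)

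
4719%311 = 54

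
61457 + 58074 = 119531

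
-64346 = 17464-81810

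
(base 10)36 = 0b100100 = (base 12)30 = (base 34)12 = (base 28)18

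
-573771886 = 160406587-734178473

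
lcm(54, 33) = 594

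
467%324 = 143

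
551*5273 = 2905423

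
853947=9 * 94883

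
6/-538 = -3/269 ≈ -0.0112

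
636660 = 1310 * 486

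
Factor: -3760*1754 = -1*2^5*5^1*47^1*877^1 = -6595040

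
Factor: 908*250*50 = 2^4*5^5*227^1 = 11350000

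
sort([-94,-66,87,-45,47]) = [-94,-66,-45,47,87]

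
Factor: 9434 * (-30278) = -1 * 2^2 * 53^1 * 89^1 * 15139^1 = -285642652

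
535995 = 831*645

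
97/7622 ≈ 0.0127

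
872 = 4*218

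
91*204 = 18564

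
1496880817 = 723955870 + 772924947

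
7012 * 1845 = 12937140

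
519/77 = 6+57/77 ≈ 6.74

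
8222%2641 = 299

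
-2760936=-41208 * 67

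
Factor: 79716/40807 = 2^2 * 3^1 * 7^1 * 43^(-1) = 84/43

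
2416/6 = 1208/3 ≈ 402.67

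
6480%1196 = 500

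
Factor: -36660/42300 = -1 * 3^(-1) * 5^(-1) * 13^1 = -13/15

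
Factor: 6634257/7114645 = 3^1 * 5^(-1) * 7^2 * 19^(-1) * 45131^1 * 74891^(-1)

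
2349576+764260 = 3113836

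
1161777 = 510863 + 650914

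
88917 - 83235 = 5682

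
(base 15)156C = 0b1000111111010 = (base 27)68C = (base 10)4602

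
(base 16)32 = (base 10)50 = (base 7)101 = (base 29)1l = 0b110010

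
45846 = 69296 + -23450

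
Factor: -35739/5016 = -1*2^(-3)*3^1*19^1 = -57/8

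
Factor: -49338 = -1 * 2^1 * 3^2 * 2741^1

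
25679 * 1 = 25679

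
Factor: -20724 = -1*2^2*3^1*11^1*157^1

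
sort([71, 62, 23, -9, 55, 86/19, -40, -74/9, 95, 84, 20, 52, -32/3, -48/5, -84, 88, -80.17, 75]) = [-84, -80.17, -40, -32/3, -48/5, -9, -74/9, 86/19, 20, 23, 52, 55, 62, 71, 75, 84, 88, 95]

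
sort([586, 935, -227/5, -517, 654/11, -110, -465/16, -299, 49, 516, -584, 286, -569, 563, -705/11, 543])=[-584, -569, -517, -299, -110, -705/11, -227/5, -465/16, 49, 654/11, 286, 516, 543, 563, 586, 935]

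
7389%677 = 619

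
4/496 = 1/124 ≈ 0.00806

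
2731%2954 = 2731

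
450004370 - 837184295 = -387179925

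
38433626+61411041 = 99844667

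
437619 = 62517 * 7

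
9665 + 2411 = 12076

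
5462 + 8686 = 14148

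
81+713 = 794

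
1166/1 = 1166 = 1166.00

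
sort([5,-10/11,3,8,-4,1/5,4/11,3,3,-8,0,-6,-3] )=[-8,-6,-4,-3,-10/11,0,1/5,4/11,3,3,3,5,8] 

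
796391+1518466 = 2314857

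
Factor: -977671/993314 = -1 * 2^(-1) * 7^(-1) * 70951^(-1) * 977671^1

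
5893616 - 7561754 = -1668138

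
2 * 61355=122710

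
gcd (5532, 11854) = 2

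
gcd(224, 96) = 32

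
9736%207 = 7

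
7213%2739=1735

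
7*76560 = 535920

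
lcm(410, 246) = 1230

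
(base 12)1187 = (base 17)6e3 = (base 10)1975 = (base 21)4a1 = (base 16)7b7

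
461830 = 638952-177122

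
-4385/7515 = -877/1503 ≈ -0.583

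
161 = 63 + 98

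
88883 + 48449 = 137332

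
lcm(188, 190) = 17860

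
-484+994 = 510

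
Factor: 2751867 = 3^3*101921^1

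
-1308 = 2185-3493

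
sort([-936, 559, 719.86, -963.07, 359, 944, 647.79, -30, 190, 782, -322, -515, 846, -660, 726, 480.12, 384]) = [-963.07, -936, -660, -515, -322, -30, 190, 359, 384, 480.12, 559, 647.79, 719.86, 726, 782, 846, 944]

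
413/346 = 1+67/346 ≈ 1.19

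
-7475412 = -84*88993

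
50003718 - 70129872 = -20126154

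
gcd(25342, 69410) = 2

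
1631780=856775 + 775005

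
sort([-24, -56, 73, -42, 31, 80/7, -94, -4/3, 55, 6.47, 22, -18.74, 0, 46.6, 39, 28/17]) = [-94, -56, -42, -24, -18.74, -4/3, 0, 28/17, 6.47, 80/7, 22, 31, 39, 46.6, 55, 73]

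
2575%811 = 142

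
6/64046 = 3/32023≈0.0000937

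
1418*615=872070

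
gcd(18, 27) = 9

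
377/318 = 1+59/318 ≈ 1.19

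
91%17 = 6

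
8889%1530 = 1239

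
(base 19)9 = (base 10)9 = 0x9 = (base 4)21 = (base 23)9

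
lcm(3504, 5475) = 87600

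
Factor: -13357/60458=-1*2^(-1)*19^1*43^(-1)=-19/86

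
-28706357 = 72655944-101362301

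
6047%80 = 47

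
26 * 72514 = 1885364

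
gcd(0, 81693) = 81693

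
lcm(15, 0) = 0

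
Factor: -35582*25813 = -1*2^1*83^1*311^1*17791^1 = -918478166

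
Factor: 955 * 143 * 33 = 3^1 * 5^1 * 11^2 * 13^1 * 191^1 = 4506645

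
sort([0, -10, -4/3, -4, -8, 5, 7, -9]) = [-10, -9, -8, -4, -4/3, 0, 5, 7]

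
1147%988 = 159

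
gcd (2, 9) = 1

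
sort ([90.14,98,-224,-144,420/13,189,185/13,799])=[-224,-144,185/13,420/13,90.14,98,189,799]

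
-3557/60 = -59 - 17/60≈-59.28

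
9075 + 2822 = 11897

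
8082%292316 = 8082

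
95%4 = 3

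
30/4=15/2=7.50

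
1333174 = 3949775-2616601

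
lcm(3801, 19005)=19005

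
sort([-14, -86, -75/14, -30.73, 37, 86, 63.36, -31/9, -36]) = [-86, -36, -30.73, -14, -75/14, -31/9, 37, 63.36, 86]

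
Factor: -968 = -1*2^3*11^2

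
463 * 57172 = 26470636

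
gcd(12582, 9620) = 2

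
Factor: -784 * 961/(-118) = 2^3 * 7^2 * 31^2 * 59^(-1) = 376712/59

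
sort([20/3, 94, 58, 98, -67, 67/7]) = [-67, 20/3, 67/7, 58, 94, 98]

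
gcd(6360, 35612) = 4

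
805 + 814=1619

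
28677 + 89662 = 118339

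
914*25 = 22850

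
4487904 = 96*46749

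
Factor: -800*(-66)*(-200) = -1*2^9*3^1*5^4*11^1 = -10560000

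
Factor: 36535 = 5^1 * 7307^1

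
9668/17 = 568 + 12/17 ≈ 568.71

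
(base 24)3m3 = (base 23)465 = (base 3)10002200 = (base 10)2259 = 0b100011010011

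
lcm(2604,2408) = 223944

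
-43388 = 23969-67357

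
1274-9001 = -7727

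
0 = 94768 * 0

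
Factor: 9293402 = 2^1*79^1*131^1*449^1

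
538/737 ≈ 0.730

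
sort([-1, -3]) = [-3, -1]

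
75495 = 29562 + 45933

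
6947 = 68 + 6879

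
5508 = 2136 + 3372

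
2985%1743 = 1242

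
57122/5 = 11424 + 2/5 = 11424.40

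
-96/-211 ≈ 0.455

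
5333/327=16+101/327 ≈ 16.31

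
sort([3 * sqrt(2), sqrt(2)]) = [sqrt(2), 3 * sqrt(2)]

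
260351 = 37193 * 7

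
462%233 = 229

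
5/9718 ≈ 0.000515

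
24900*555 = 13819500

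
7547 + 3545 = 11092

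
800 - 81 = 719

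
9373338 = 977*9594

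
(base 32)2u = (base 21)4a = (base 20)4e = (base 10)94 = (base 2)1011110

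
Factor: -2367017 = -1*739^1*3203^1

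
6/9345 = 2/3115 ≈ 0.000642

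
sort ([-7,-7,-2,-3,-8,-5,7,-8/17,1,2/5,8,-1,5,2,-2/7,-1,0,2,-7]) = [-8,-7,-7,-7,-5,-3,-2,-1,-1,-8/17,-2/7,0,2/5,1,2,2,5,7,8]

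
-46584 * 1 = -46584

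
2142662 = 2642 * 811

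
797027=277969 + 519058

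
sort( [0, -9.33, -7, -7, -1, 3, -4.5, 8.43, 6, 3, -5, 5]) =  [-9.33, -7, -7, -5, -4.5, -1, 0, 3, 3, 5, 6, 8.43]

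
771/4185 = 257/1395 ≈ 0.184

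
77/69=1 + 8/69 ≈ 1.12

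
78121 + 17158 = 95279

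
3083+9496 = 12579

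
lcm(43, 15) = 645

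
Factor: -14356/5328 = -1*2^(-2)*3^(-2)*97^1 = -97/36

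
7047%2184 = 495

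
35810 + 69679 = 105489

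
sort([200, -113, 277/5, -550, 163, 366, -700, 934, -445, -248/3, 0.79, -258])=[-700, -550, -445, -258, -113, -248/3, 0.79, 277/5, 163, 200, 366, 934]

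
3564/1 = 3564 = 3564.00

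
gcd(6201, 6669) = 117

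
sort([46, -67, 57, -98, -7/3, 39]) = [-98, -67, -7/3, 39, 46, 57]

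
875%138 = 47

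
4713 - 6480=-1767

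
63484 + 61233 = 124717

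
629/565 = 1 + 64/565 ≈ 1.11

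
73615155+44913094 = 118528249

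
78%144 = 78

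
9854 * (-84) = -827736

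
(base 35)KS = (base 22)1B2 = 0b1011011000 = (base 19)206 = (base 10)728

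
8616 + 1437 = 10053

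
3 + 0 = 3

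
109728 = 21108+88620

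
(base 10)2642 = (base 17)927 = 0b101001010010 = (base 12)1642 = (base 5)41032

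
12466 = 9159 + 3307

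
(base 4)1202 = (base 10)98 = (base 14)70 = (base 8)142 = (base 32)32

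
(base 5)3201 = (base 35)c6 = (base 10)426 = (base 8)652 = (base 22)j8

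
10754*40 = 430160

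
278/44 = 139/22 ≈ 6.32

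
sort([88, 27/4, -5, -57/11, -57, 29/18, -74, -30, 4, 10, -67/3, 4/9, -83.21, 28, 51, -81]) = [-83.21, -81, -74, -57, -30, -67/3, -57/11, -5, 4/9, 29/18, 4, 27/4, 10, 28, 51, 88]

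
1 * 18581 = 18581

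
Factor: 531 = 3^2 * 59^1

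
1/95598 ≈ 0.0000105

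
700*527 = 368900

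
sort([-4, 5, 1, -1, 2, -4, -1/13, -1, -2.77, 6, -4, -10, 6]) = [-10, -4, -4, -4, -2.77, -1, -1, -1/13, 1, 2, 5, 6, 6]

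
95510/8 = 11938 + 3/4 = 11938.75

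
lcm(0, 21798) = 0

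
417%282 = 135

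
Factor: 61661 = 197^1 * 313^1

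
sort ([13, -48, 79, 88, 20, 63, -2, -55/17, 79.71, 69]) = [-48, -55/17, -2, 13, 20, 63, 69, 79, 79.71, 88]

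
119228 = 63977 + 55251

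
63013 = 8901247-8838234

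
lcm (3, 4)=12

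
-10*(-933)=9330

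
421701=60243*7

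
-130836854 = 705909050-836745904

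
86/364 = 43/182 ≈ 0.236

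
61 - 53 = 8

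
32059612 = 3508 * 9139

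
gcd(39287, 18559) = 1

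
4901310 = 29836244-24934934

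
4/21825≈0.000183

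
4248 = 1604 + 2644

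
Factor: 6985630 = 2^1*5^1*137^1*5099^1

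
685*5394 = 3694890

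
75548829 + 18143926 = 93692755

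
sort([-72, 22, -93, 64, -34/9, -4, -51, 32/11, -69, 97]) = [-93, -72, -69, -51, -4, -34/9, 32/11, 22, 64, 97]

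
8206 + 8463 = 16669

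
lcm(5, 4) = 20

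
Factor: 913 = 11^1*83^1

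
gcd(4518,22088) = 502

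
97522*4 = 390088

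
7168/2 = 3584 = 3584.00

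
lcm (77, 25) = 1925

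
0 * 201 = 0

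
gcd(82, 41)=41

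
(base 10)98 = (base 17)5d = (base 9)118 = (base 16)62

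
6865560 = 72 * 95355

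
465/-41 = -11 - 14/41 ≈ -11.34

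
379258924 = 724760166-345501242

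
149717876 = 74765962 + 74951914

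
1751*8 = 14008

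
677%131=22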